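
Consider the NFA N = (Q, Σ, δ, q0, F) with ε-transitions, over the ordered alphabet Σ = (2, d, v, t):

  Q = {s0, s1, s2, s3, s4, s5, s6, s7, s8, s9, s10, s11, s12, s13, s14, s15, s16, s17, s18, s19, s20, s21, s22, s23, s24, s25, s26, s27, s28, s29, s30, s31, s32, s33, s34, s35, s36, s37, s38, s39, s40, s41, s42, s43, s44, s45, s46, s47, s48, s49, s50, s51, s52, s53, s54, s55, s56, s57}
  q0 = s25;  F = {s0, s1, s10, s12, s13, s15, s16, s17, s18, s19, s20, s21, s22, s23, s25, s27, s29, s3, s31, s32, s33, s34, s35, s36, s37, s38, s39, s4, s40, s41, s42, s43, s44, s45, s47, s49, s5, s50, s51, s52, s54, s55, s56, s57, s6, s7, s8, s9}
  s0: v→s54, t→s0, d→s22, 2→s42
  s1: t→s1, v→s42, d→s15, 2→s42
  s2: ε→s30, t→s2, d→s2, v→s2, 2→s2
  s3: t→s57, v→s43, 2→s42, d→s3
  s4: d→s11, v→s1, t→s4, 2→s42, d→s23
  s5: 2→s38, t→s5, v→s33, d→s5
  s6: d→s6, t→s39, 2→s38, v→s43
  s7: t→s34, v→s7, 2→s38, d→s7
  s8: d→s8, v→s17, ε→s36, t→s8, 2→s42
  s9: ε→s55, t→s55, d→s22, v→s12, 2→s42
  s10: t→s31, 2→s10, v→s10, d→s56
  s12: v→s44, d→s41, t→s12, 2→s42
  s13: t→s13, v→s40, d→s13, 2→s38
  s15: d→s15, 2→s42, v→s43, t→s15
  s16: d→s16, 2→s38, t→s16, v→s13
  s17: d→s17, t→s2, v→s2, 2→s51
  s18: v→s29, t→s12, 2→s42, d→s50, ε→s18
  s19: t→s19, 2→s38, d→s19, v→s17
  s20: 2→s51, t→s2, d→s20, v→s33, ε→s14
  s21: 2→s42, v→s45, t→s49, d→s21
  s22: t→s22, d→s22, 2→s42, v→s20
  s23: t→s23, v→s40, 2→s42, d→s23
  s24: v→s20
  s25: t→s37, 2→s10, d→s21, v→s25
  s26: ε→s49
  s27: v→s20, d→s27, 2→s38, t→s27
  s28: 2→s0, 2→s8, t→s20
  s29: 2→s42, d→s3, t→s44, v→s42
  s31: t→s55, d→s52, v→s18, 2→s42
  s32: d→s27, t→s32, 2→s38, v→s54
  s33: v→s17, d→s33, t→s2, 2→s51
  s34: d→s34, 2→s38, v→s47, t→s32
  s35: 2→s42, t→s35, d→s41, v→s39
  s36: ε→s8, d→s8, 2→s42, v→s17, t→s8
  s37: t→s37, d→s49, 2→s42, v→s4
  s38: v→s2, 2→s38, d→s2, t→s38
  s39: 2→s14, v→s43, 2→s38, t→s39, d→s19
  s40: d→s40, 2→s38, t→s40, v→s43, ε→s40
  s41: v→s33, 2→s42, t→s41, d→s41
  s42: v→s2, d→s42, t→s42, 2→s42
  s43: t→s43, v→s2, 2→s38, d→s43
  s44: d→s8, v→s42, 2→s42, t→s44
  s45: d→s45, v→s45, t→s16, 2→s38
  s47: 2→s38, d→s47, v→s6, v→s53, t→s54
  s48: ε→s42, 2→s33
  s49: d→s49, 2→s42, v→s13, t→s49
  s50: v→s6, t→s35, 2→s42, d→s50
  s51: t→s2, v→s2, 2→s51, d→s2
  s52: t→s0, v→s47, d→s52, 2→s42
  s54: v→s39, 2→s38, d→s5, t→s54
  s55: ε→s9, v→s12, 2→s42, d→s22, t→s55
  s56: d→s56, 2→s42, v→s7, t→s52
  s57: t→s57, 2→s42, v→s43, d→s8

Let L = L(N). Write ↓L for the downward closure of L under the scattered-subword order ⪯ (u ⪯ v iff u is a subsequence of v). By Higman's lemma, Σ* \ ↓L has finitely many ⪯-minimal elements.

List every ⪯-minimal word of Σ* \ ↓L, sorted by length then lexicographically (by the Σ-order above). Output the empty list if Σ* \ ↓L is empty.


A = [d2v, t2v, dv2d, tvvvv, 2ttdvt].

|Q|=58, |F|=48, |δ|=214 (10 ε).
min D↑ (47 st, q0=0, F={14}): 0:2→1,d→2,v→0,t→3 1:2→1,d→4,v→1,t→5 2:2→6,d→2,v→7,t→8 3:2→6,d→8,v→9,t→3 4:2→6,d→4,v→10,t→11 5:2→6,d→11,v→12,t→13 6:2→6,d→6,v→14,t→6 7:2→15,d→7,v→7,t→16 8:2→6,d→8,v→17,t→8 9:2→6,d→18,v→19,t→9 10:2→15,d→10,v→10,t→20 11:2→6,d→11,v→21,t→22 12:2→6,d→23,v→24,t→25 13:2→6,d→26,v→25,t→13 14:2→14,d→14,v→14,t→14 15:2→15,d→14,v→14,t→15 16:2→15,d→16,v→17,t→16 17:2→15,d→17,v→27,t→17 18:2→6,d→18,v→27,t→18 19:2→6,d→28,v→6,t→19 20:2→15,d→20,v→21,t→29 21:2→15,d→21,v→30,t→31 22:2→6,d→26,v→31,t→22 23:2→6,d→23,v→30,t→32 24:2→6,d→33,v→6,t→34 25:2→6,d→35,v→34,t→25 26:2→6,d→26,v→36,t→26 27:2→15,d→27,v→37,t→27 28:2→6,d→28,v→37,t→28 29:2→15,d→38,v→31,t→29 30:2→15,d→30,v→37,t→39 31:2→15,d→40,v→39,t→31 32:2→6,d→35,v→39,t→32 33:2→6,d→33,v→37,t→41 34:2→6,d→42,v→6,t→34 35:2→6,d→35,v→43,t→35 36:2→44,d→36,v→43,t→14 37:2→15,d→37,v→14,t→37 38:2→15,d→38,v→36,t→38 39:2→15,d→45,v→37,t→39 40:2→15,d→40,v→43,t→40 41:2→6,d→42,v→37,t→41 42:2→6,d→42,v→46,t→42 43:2→44,d→43,v→46,t→14 44:2→44,d→14,v→14,t→14 45:2→15,d→45,v→46,t→45 46:2→44,d→46,v→14,t→14.
'd2v': run [53, 41, 6, 2] end={s2,s30} rej; 3/3 del acc.
't2v': run [53, 47, 6, 2] end={s2,s30} ∉↓L; 3/3 deletions ∈↓L.
'dv2d': N↓-sim [53, 41, 24, 5, 2] end={s2,s30} rej; 4/4 del acc.
'tvvvv': |S_i|=[53, 47, 35, 22, 7, 2] end={s2,s30} ∉↓L; 5/5 deletions ∈↓L.
'2ttdvt': |S_i|=[53, 40, 37, 27, 17, 7, 2] end={s2,s30} rej; 6/6 single-dels accept.
5 words, ⪯-incomp.


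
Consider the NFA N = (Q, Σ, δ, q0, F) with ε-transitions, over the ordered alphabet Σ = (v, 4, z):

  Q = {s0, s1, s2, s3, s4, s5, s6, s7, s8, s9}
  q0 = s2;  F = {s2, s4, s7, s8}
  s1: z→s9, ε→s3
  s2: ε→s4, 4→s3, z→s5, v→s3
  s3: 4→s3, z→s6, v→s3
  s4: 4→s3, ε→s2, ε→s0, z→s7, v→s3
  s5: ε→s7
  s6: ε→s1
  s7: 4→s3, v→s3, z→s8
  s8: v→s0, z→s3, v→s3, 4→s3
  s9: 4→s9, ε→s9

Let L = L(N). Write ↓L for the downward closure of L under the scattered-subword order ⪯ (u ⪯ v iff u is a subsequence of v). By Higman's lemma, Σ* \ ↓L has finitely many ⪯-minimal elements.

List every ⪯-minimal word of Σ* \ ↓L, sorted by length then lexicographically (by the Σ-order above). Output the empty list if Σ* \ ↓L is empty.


min(Σ*\↓L) = [v, 4, zzz].

|Q|=10, |F|=4, |δ|=25 (7 ε).
min D↑ (4 st, q0=0, F={1}): 0:v→1,4→1,z→2 1:v→1,4→1,z→1 2:v→1,4→1,z→3 3:v→1,4→1,z→1 (ε-aug+det+¬).
'v': run [10, 5] end={s0,s1,s3,s6,s9} — reject; 1/1 del acc.
'4': run [10, 4] end={s1,s3,s6,s9} rej; 1/1 single-dels accept.
'zzz': |S_i|=[10, 8, 6, 4] end={s1,s3,s6,s9} — reject; 3/3 single-dels accept.
3 obstructions.


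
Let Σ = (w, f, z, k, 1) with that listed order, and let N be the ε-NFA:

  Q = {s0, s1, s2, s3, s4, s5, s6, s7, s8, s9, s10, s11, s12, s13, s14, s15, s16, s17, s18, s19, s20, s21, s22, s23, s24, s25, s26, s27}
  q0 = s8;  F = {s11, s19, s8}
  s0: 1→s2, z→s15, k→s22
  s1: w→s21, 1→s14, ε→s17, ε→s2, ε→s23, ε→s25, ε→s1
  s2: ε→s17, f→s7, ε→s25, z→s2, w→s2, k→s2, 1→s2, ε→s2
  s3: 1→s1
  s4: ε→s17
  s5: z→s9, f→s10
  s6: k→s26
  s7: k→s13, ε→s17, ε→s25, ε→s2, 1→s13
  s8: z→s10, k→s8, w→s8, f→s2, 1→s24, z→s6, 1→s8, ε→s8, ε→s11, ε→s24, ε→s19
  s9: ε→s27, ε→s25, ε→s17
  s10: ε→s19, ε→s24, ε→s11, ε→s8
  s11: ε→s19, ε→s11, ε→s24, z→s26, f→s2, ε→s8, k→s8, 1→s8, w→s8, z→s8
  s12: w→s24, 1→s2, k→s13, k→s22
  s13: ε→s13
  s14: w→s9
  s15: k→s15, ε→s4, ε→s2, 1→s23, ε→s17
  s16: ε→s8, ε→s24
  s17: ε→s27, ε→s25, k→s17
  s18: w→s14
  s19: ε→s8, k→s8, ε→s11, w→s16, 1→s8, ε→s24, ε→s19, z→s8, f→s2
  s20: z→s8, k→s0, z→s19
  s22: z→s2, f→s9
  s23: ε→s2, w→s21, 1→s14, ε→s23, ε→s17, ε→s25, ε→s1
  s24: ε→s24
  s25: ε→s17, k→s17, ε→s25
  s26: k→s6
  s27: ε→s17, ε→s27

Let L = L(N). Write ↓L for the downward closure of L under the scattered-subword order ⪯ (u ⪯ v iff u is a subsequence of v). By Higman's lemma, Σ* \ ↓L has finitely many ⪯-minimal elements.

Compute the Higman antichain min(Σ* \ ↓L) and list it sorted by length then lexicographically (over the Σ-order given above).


|Q|=28, |F|=3, |δ|=101 (49 ε).
min D↑ (2 st, q0=0, F={1}): 0:w→0,f→1,z→0,k→0,1→0 1:w→1,f→1,z→1,k→1,1→1.
'f': N↓-sim [14, 6] end={s13,s17,s2,s25,s27,s7} ∉↓L; 1/1 deletions ∈↓L.
1 words, ⪯-incomp.

A = [f].


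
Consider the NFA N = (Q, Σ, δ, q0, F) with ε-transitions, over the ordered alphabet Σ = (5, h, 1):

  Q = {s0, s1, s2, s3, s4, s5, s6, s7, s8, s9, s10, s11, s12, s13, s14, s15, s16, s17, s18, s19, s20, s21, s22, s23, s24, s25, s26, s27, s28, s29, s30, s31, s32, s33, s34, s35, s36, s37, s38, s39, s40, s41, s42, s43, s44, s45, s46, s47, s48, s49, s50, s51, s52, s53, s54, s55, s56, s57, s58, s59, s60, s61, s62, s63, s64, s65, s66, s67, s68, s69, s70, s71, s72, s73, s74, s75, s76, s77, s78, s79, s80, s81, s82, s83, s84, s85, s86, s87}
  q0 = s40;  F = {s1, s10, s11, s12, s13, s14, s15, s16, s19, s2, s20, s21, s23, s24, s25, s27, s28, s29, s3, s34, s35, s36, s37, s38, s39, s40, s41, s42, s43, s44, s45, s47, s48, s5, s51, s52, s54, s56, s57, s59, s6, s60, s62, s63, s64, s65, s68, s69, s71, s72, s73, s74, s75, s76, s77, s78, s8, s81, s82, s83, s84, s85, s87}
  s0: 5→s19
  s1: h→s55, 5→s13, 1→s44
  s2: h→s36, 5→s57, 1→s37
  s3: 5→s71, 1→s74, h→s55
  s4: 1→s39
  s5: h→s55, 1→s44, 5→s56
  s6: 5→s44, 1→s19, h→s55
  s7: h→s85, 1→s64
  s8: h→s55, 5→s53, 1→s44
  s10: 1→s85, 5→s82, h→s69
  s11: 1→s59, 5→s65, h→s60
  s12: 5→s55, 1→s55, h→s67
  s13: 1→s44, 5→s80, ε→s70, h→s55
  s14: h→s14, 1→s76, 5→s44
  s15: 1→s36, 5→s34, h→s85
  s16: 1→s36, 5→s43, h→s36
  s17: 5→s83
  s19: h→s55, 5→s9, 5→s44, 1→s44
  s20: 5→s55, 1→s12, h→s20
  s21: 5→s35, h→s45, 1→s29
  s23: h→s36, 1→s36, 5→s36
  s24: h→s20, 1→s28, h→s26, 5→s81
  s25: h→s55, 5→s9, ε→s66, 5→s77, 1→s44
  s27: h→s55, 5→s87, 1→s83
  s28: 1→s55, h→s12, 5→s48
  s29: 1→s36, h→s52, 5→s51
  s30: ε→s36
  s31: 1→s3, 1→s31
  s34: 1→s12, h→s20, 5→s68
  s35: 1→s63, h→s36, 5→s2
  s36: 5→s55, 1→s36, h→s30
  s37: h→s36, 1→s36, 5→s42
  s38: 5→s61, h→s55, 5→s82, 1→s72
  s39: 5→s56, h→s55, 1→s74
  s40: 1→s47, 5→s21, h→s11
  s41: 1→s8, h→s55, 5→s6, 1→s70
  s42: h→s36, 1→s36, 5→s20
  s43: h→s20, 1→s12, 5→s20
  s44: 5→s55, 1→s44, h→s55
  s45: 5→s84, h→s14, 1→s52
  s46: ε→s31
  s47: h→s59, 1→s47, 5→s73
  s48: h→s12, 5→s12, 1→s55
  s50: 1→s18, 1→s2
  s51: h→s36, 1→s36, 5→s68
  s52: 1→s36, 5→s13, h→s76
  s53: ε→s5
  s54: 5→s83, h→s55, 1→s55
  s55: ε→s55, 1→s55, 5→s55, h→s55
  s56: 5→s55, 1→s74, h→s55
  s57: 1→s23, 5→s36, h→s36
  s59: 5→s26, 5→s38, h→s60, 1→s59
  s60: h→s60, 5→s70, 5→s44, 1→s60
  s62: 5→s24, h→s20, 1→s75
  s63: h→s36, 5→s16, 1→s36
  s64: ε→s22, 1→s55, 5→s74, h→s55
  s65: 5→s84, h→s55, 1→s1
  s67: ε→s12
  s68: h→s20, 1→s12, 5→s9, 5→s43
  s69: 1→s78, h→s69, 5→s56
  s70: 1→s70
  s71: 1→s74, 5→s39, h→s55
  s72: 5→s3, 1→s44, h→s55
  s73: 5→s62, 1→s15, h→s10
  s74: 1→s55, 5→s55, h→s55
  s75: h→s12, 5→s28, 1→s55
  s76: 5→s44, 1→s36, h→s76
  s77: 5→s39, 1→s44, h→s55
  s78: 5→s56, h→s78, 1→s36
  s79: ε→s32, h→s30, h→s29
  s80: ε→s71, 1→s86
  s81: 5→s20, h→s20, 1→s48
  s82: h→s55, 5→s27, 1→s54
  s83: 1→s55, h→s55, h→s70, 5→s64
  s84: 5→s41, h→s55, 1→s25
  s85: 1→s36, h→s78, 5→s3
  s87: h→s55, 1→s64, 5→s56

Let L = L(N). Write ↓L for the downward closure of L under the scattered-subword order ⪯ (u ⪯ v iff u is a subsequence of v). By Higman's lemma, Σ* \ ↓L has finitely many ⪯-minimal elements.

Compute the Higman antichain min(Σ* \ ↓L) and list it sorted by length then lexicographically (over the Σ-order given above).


min(Σ*\↓L) = [h5h, 55h5, 5115, hh55, 15511, 555555].

|Q|=88, |F|=63, |δ|=224 (10 ε).
min D↑ (64 st, q0=0, F={18}): 0:5→1,h→2,1→3 1:5→4,h→5,1→6 2:5→7,h→8,1→9 3:5→10,h→9,1→3 4:5→11,h→12,1→13 5:5→14,h→15,1→16 6:5→17,h→16,1→12 7:5→14,h→18,1→19 8:5→20,h→8,1→8 9:5→21,h→8,1→9 10:5→22,h→23,1→24 11:5→25,h→12,1→26 12:5→18,h→12,1→12 13:5→27,h→12,1→12 14:5→28,h→18,1→29 15:5→20,h→15,1→30 16:5→31,h→30,1→12 17:5→32,h→12,1→12 18:5→18,h→18,1→18 19:5→31,h→18,1→20 20:5→18,h→18,1→20 21:5→33,h→18,1→34 22:5→35,h→36,1→37 23:5→33,h→38,1→39 24:5→40,h→39,1→12 25:5→12,h→12,1→41 26:5→42,h→12,1→12 27:5→43,h→12,1→12 28:5→44,h→18,1→45 29:5→46,h→18,1→20 30:5→20,h→30,1→12 31:5→47,h→18,1→20 32:5→43,h→36,1→48 33:5→49,h→18,1→50 34:5→51,h→18,1→20 35:5→52,h→36,1→53 36:5→18,h→36,1→48 37:5→53,h→48,1→18 38:5→54,h→38,1→55 39:5→51,h→55,1→12 40:5→32,h→36,1→48 41:5→12,h→12,1→12 42:5→36,h→12,1→12 43:5→36,h→36,1→48 44:5→20,h→18,1→56 45:5→57,h→18,1→20 46:5→58,h→18,1→20 47:5→58,h→18,1→59 48:5→18,h→48,1→18 49:5→60,h→18,1→61 50:5→61,h→18,1→18 51:5→47,h→18,1→59 52:5→36,h→36,1→62 53:5→62,h→48,1→18 54:5→18,h→18,1→59 55:5→54,h→55,1→12 56:5→20,h→18,1→20 57:5→54,h→18,1→20 58:5→54,h→18,1→59 59:5→18,h→18,1→18 60:5→54,h→18,1→63 61:5→63,h→18,1→18 62:5→48,h→48,1→18 63:5→59,h→18,1→18.
'h5h': run [75, 51, 35, 2] end={s55,s70} rej; 3/3 deletions ∈↓L.
'55h5': N↓-sim [75, 70, 54, 8, 1] end={s55} — reject; 4/4 del acc.
'5115': N↓-sim [75, 70, 48, 9, 1] end={s55} — reject; 4/4 deletions ∈↓L.
'hh55': N↓-sim [75, 51, 15, 5, 1] end={s55} ∉↓L; 4/4 single-dels accept.
'15511': run [75, 63, 49, 31, 13, 2] end={s55,s70} — reject; 5/5 del acc.
'555555': N↓-sim [75, 70, 54, 40, 24, 10, 1] end={s55} rej; 6/6 single-dels accept.
6 minimals (antichain).


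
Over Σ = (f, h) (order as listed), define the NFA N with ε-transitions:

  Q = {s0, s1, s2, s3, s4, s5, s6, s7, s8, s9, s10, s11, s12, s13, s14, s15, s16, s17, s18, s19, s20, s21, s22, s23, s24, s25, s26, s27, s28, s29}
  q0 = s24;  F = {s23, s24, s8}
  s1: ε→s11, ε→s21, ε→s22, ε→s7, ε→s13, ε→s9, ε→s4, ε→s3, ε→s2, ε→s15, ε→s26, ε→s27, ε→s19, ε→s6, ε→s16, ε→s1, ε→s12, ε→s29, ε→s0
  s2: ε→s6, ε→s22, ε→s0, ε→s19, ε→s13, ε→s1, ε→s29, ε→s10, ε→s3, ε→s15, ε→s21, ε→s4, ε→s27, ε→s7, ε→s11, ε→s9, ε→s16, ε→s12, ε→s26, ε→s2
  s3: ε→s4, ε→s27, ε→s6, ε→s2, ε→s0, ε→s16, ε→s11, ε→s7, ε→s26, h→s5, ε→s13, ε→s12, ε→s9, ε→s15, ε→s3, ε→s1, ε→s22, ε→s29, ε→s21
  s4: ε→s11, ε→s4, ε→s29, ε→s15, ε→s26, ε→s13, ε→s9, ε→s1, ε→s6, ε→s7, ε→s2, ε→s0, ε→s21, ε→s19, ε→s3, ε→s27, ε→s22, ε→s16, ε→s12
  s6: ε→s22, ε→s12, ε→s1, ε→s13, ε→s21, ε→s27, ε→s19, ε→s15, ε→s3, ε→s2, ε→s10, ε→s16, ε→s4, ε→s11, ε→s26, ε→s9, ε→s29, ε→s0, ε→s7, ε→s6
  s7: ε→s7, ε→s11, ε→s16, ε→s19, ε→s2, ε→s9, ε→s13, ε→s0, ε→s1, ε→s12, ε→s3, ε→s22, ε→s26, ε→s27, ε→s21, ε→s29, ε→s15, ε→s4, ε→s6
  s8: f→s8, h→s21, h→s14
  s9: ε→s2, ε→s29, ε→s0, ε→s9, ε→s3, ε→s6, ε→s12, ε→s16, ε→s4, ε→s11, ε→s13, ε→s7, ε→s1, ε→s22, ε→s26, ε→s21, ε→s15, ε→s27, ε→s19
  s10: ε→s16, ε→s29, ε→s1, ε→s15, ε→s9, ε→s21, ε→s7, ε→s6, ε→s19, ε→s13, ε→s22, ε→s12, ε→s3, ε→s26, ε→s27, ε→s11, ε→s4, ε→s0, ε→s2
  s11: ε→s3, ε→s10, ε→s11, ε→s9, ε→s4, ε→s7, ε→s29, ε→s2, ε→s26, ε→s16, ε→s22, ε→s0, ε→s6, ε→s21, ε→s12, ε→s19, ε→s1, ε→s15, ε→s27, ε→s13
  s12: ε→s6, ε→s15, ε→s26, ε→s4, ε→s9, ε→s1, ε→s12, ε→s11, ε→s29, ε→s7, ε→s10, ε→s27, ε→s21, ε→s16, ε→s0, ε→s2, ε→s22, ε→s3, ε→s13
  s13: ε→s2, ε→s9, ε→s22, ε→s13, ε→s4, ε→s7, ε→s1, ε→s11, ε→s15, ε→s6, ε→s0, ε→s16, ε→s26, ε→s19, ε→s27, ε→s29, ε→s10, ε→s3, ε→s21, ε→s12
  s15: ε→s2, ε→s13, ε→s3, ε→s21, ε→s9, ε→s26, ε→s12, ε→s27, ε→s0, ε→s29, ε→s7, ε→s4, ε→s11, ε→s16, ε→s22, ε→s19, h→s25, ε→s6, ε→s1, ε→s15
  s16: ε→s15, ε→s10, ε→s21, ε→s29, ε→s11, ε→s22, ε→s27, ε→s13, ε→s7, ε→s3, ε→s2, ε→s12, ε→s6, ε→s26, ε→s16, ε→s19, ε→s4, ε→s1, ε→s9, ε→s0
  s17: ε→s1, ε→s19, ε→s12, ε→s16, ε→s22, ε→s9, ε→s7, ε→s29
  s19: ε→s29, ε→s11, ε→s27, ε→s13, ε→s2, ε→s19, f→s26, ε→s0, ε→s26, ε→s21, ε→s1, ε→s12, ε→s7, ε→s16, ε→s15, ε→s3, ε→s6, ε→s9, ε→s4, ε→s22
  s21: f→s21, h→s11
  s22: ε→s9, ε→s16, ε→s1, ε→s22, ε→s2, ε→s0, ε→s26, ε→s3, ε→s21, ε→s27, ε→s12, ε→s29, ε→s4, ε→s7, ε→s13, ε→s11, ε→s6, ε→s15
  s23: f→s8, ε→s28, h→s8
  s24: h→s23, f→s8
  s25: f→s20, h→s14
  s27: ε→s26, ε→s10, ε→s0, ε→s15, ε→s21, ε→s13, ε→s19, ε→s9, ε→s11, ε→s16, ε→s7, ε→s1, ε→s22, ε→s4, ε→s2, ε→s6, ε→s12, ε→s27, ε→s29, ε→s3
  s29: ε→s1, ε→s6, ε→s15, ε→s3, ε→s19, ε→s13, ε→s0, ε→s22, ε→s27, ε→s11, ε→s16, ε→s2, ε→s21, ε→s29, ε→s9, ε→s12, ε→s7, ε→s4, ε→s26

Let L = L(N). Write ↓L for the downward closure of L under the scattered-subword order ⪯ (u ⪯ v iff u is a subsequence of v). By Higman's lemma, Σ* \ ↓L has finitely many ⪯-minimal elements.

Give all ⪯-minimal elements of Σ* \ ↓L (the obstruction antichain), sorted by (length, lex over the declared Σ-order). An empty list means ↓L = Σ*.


|Q|=30, |F|=3, |δ|=350 (336 ε).
min D↑ (4 st, q0=0, F={3}): 0:f→1,h→2 1:f→1,h→3 2:f→1,h→1 3:f→3,h→3 (ε-aug+det+¬).
'fh': |S_i|=[28, 25, 24] end={s0,s1,s10,s11,s12,s13,s14,s15,s16,s19,s2,s20,…} rej; 2/2 del acc.
'hhh': |S_i|=[28, 27, 25, 24] end={s0,s1,s10,s11,s12,s13,s14,s15,s16,s19,s2,s20,…} ∉↓L; 3/3 del acc.
2 words, ⪯-incomp.

Antichain: [fh, hhh].


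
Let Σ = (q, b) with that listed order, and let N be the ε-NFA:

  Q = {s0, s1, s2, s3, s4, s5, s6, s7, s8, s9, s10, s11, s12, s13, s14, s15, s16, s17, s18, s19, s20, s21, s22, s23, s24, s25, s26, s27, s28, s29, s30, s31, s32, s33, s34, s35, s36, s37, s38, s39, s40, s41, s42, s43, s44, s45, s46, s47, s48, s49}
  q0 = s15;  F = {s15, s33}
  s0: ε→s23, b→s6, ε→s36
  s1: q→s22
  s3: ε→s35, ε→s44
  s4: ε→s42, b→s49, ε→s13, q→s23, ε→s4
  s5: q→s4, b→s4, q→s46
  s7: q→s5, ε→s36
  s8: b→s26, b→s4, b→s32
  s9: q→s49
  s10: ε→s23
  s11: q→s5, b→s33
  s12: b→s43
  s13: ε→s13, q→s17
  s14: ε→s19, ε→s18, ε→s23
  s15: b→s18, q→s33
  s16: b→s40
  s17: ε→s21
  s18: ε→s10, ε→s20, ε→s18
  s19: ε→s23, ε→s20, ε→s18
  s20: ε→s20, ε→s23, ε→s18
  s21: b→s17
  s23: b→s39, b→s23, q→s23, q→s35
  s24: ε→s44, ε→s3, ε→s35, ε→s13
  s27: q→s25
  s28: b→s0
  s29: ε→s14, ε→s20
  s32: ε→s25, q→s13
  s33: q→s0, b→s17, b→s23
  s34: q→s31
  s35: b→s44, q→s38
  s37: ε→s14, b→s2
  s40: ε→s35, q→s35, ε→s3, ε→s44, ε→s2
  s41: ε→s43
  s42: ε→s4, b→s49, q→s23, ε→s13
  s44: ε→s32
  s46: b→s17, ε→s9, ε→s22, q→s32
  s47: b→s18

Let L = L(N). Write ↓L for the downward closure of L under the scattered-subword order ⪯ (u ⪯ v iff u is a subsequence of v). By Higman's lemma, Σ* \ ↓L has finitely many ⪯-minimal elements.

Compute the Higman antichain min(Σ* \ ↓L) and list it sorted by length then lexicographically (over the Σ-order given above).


|Q|=50, |F|=2, |δ|=81 (41 ε).
min D↑ (3 st, q0=0, F={2}): 0:q→1,b→2 1:q→2,b→2 2:q→2,b→2.
'b': |S_i|=[18, 14] end={s10,s13,s17,s18,s20,s21,s23,s25,s32,s35,s38,s39,…} ∉↓L; 1/1 deletions ∈↓L.
'qq': run [18, 14, 13] end={s0,s13,s17,s21,s23,s25,s32,s35,s36,s38,s39,s44,…} — reject; 2/2 single-dels accept.
2 words, ⪯-incomp.

min(Σ*\↓L) = [b, qq].


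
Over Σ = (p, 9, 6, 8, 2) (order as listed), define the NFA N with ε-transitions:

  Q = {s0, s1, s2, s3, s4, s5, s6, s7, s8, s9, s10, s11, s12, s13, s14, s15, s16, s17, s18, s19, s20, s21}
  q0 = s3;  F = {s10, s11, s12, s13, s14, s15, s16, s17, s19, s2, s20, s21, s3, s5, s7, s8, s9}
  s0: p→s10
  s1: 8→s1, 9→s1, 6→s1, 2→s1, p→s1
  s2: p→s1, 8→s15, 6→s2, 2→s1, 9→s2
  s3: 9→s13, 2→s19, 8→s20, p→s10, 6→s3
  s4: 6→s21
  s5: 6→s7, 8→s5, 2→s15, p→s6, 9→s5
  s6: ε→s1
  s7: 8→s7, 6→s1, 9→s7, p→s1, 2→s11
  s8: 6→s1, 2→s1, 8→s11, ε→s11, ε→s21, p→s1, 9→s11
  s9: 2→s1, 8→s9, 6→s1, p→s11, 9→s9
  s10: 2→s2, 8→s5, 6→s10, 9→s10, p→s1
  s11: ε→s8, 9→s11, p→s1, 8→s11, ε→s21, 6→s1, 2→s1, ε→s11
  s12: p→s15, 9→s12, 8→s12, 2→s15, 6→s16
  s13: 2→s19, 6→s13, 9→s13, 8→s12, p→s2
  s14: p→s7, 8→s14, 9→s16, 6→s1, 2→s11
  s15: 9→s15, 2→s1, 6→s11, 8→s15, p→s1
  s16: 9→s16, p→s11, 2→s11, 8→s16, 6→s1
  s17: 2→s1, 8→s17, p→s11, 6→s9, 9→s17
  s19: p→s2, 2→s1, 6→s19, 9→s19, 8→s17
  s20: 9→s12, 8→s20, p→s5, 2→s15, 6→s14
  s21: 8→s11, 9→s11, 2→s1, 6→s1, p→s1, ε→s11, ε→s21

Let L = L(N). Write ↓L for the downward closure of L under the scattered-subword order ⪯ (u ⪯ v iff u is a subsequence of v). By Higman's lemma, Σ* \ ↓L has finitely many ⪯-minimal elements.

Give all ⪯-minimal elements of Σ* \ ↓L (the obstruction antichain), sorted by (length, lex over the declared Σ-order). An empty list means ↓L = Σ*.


Antichain: [pp, 22, 9p2, 866, 82p, 28p6].

|Q|=22, |F|=17, |δ|=100 (8 ε).
min D↑ (16 st, q0=0, F={5}): 0:p→1,9→2,6→0,8→3,2→4 1:p→5,9→1,6→1,8→6,2→7 2:p→7,9→2,6→2,8→8,2→4 3:p→6,9→8,6→9,8→3,2→10 4:p→7,9→4,6→4,8→11,2→5 5:p→5,9→5,6→5,8→5,2→5 6:p→5,9→6,6→12,8→6,2→10 7:p→5,9→7,6→7,8→10,2→5 8:p→10,9→8,6→13,8→8,2→10 9:p→12,9→13,6→5,8→9,2→14 10:p→5,9→10,6→14,8→10,2→5 11:p→14,9→11,6→15,8→11,2→5 12:p→5,9→12,6→5,8→12,2→14 13:p→14,9→13,6→5,8→13,2→14 14:p→5,9→14,6→5,8→14,2→5 15:p→14,9→15,6→5,8→15,2→5.
'pp': N↓-sim [19, 10, 2] end={s1,s6} ∉↓L; 2/2 deletions ∈↓L.
'22': run [19, 9, 1] end={s1} — reject; 2/2 single-dels accept.
'9p2': run [19, 16, 7, 1] end={s1} — reject; 3/3 single-dels accept.
'866': |S_i|=[19, 14, 8, 1] end={s1} ∉↓L; 3/3 deletions ∈↓L.
'82p': |S_i|=[19, 14, 5, 1] end={s1} — reject; 3/3 deletions ∈↓L.
'28p6': run [19, 9, 7, 4, 1] end={s1} — reject; 4/4 del acc.
6 minimals (antichain).


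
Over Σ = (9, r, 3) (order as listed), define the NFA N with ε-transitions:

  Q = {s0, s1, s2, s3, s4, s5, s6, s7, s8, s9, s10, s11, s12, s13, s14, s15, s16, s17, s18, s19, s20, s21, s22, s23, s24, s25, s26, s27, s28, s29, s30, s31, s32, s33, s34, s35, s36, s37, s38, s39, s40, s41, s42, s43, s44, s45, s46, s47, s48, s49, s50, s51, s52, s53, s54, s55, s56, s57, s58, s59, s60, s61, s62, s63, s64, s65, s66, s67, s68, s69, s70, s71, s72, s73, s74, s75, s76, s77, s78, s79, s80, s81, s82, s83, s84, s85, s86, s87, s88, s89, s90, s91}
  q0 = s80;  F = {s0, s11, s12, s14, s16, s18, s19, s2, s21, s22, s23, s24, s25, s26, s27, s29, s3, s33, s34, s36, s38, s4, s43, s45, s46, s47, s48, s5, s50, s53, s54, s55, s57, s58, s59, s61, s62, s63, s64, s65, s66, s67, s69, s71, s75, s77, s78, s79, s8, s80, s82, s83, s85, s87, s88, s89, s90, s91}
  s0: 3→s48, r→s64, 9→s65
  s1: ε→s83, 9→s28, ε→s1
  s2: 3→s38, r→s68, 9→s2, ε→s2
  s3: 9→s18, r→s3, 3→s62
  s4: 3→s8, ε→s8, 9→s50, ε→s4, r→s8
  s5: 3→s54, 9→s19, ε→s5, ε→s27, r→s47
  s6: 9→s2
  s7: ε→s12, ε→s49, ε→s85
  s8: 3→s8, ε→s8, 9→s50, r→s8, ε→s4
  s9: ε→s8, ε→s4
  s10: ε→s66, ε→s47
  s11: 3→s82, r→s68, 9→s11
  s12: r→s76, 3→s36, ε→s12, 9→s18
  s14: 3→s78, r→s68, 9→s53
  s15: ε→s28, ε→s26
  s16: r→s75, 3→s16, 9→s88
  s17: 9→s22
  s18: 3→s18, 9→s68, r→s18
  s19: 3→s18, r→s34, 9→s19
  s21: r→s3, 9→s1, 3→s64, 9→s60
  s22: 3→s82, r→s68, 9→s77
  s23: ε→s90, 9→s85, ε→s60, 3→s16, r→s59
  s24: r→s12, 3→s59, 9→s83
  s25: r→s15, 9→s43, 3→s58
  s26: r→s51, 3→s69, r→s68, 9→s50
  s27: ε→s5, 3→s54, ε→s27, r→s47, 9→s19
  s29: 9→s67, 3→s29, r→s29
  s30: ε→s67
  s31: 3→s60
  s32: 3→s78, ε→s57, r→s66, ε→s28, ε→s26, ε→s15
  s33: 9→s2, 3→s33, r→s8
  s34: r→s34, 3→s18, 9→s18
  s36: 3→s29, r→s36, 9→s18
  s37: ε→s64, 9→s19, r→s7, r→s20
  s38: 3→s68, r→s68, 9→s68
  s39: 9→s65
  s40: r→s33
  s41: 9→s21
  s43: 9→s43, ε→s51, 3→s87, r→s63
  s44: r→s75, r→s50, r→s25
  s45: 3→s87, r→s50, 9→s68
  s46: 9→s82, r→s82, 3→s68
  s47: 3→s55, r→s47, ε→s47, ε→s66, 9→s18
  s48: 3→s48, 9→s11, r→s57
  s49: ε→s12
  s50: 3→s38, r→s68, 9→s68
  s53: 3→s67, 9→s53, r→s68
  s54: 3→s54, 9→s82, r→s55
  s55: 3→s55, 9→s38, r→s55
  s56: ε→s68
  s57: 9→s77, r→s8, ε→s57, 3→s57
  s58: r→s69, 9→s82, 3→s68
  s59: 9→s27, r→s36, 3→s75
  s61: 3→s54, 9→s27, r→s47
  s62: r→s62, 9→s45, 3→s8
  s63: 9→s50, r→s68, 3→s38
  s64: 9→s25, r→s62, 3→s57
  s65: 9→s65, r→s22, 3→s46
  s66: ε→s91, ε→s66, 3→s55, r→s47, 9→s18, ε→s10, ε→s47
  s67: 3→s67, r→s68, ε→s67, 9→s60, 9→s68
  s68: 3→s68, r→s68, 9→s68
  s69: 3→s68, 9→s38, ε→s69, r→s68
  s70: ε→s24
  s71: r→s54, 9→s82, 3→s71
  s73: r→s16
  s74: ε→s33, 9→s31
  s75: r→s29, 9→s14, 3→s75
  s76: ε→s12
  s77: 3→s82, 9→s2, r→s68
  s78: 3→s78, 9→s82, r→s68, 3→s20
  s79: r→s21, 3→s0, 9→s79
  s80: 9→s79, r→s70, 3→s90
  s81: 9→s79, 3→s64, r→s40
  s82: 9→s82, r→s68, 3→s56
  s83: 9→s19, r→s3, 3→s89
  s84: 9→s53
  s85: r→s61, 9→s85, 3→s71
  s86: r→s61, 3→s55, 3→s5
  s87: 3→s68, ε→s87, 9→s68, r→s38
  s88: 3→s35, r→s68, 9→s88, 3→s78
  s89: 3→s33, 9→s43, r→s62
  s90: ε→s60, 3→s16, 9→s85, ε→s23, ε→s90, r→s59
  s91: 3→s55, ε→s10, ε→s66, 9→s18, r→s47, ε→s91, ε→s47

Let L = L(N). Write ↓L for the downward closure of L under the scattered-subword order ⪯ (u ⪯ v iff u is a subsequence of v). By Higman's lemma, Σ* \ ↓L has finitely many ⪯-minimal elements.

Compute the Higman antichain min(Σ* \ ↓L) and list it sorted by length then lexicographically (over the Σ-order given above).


|Q|=92, |F|=58, |δ|=258 (52 ε).
min D↑ (54 st, q0=0, F={33}): 0:9→1,r→2,3→3 1:9→1,r→4,3→5 2:9→6,r→7,3→8 3:9→9,r→8,3→10 4:9→6,r→11,3→12 5:9→13,r→12,3→14 6:9→15,r→11,3→16 7:9→17,r→7,3→18 8:9→19,r→18,3→20 9:9→9,r→21,3→22 10:9→23,r→20,3→10 11:9→17,r→11,3→24 12:9→25,r→24,3→26 13:9→13,r→27,3→28 14:9→29,r→26,3→14 15:9→15,r→30,3→17 16:9→31,r→24,3→32 17:9→33,r→17,3→17 18:9→17,r→18,3→34 19:9→15,r→35,3→36 20:9→37,r→34,3→20 21:9→19,r→35,3→36 22:9→38,r→36,3→22 23:9→23,r→33,3→39 24:9→40,r→24,3→41 25:9→31,r→42,3→43 26:9→44,r→41,3→26 27:9→44,r→33,3→38 28:9→38,r→38,3→33 29:9→29,r→33,3→38 30:9→17,r→30,3→17 31:9→31,r→45,3→46 32:9→47,r→41,3→32 33:9→33,r→33,3→33 34:9→48,r→34,3→34 35:9→17,r→35,3→49 36:9→38,r→49,3→36 37:9→50,r→33,3→39 38:9→38,r→33,3→33 39:9→38,r→33,3→39 40:9→33,r→51,3→46 41:9→51,r→41,3→41 42:9→51,r→33,3→52 43:9→38,r→52,3→33 44:9→47,r→33,3→38 45:9→51,r→33,3→53 46:9→33,r→53,3→33 47:9→47,r→33,3→53 48:9→33,r→33,3→48 49:9→53,r→49,3→49 50:9→50,r→33,3→48 51:9→33,r→33,3→53 52:9→53,r→33,3→33 53:9→33,r→33,3→33 (ε-aug+det+¬).
'rr99': |S_i|=[70, 56, 28, 8, 2] end={s60,s68} — reject; 4/4 del acc.
'339r': N↓-sim [70, 60, 32, 16, 1] end={s68} — reject; 4/4 del acc.
'939rr': run [70, 58, 40, 23, 14, 2] end={s51,s68} — reject; 5/5 deletions ∈↓L.
'93933': |S_i|=[70, 58, 40, 23, 8, 2] end={s56,s68} — reject; 5/5 single-dels accept.
'r9939': N↓-sim [70, 56, 43, 18, 7, 2] end={s60,s68} — reject; 5/5 deletions ∈↓L.
'39393': N↓-sim [70, 60, 44, 17, 5, 2] end={s56,s68} rej; 5/5 del acc.
6 obstructions.

A = [rr99, 339r, 939rr, 93933, r9939, 39393].


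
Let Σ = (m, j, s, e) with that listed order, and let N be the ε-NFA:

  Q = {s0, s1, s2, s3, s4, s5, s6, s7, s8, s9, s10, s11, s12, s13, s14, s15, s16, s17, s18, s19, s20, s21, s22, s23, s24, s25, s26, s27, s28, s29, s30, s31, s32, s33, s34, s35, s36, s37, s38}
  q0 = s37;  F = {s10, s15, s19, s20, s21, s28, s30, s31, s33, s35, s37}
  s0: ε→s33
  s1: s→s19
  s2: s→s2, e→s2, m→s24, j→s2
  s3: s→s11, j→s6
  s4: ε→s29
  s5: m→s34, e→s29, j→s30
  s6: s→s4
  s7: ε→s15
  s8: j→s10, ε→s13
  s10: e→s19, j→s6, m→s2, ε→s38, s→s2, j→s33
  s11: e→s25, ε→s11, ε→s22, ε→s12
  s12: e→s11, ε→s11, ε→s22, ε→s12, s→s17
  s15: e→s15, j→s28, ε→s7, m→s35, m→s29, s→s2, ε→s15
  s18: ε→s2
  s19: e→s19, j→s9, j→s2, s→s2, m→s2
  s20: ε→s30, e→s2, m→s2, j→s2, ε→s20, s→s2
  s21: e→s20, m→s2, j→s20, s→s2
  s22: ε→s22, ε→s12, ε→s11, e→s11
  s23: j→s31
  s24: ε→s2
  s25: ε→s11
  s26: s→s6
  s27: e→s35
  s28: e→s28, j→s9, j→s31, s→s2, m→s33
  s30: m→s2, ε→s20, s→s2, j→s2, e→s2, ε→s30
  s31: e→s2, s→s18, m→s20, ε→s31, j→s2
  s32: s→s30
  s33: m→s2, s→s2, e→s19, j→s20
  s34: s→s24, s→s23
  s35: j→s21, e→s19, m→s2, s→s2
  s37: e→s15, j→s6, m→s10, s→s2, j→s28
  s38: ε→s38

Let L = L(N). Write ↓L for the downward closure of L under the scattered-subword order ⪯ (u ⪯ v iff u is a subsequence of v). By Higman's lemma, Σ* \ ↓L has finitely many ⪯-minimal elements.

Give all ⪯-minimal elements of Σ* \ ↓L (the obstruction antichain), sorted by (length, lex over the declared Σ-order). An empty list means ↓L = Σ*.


|Q|=39, |F|=11, |δ|=96 (25 ε).
min D↑ (11 st, q0=0, F={3}): 0:m→1,j→2,s→3,e→4 1:m→3,j→5,s→3,e→6 2:m→5,j→7,s→3,e→2 3:m→3,j→3,s→3,e→3 4:m→8,j→2,s→3,e→4 5:m→3,j→9,s→3,e→6 6:m→3,j→3,s→3,e→6 7:m→9,j→3,s→3,e→3 8:m→3,j→10,s→3,e→6 9:m→3,j→3,s→3,e→3 10:m→3,j→9,s→3,e→9 (ε-aug+det+¬).
's': N↓-sim [20, 5] end={s18,s2,s24,s29,s4} — reject; 1/1 del acc.
'mm': |S_i|=[20, 14, 2] end={s2,s24} ∉↓L; 2/2 single-dels accept.
'mej': |S_i|=[20, 14, 6, 3] end={s2,s24,s9} ∉↓L; 3/3 deletions ∈↓L.
'jjj': |S_i|=[20, 14, 7, 2] end={s2,s24} rej; 3/3 deletions ∈↓L.
'jje': |S_i|=[20, 14, 7, 2] end={s2,s24} ∉↓L; 3/3 deletions ∈↓L.
'emjee': N↓-sim [20, 15, 10, 6, 4, 2] end={s2,s24} rej; 5/5 deletions ∈↓L.
6 minimals (antichain).

min(Σ*\↓L) = [s, mm, mej, jjj, jje, emjee].


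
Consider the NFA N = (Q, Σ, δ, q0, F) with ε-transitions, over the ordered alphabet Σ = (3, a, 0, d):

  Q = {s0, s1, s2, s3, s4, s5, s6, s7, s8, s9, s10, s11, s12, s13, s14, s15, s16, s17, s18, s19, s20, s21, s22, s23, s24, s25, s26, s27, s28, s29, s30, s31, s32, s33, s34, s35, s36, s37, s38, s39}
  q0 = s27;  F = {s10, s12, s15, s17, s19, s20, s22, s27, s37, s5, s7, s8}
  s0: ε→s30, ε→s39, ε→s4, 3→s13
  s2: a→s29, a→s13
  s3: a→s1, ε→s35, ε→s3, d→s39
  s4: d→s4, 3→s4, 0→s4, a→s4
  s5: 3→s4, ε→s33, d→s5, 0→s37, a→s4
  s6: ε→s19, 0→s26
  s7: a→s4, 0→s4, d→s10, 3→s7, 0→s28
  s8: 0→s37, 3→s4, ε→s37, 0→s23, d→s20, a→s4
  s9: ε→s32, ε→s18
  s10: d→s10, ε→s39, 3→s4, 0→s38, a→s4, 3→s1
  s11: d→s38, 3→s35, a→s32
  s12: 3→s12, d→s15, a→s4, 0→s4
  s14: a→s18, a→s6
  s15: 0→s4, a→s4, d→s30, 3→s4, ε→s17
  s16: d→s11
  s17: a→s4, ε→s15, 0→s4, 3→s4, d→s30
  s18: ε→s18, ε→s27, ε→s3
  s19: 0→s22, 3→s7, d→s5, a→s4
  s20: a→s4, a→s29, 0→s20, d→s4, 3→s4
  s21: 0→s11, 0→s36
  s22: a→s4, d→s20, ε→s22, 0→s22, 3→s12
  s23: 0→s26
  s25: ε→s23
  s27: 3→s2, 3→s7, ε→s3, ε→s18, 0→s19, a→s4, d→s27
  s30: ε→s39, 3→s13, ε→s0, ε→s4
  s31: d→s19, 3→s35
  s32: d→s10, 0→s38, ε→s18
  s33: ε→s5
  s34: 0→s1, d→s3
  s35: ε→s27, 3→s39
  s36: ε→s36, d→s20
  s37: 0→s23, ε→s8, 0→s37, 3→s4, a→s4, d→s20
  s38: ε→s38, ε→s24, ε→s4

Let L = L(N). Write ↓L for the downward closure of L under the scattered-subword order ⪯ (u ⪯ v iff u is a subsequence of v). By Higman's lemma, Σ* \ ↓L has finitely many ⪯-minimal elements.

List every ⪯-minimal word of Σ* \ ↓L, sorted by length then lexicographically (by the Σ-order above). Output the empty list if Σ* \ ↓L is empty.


|Q|=40, |F|=12, |δ|=113 (31 ε).
min D↑ (11 st, q0=0, F={2}): 0:3→1,a→2,0→3,d→0 1:3→1,a→2,0→2,d→4 2:3→2,a→2,0→2,d→2 3:3→1,a→2,0→5,d→6 4:3→2,a→2,0→2,d→4 5:3→7,a→2,0→5,d→8 6:3→2,a→2,0→9,d→6 7:3→7,a→2,0→2,d→10 8:3→2,a→2,0→8,d→2 9:3→2,a→2,0→9,d→8 10:3→2,a→2,0→2,d→2 [Hopcroft].
'a': run [29, 4] end={s1,s13,s29,s4} ∉↓L; 1/1 deletions ∈↓L.
'30': N↓-sim [29, 16, 4] end={s24,s28,s38,s4} ∉↓L; 2/2 single-dels accept.
'3d3': |S_i|=[29, 16, 11, 3] end={s1,s13,s4} — reject; 3/3 single-dels accept.
'0d3': run [29, 24, 19, 3] end={s1,s13,s4} — reject; 3/3 deletions ∈↓L.
'00dd': |S_i|=[29, 24, 18, 9, 5] end={s0,s13,s30,s39,s4} ∉↓L; 4/4 deletions ∈↓L.
5 minimals (antichain).

Antichain: [a, 30, 3d3, 0d3, 00dd].


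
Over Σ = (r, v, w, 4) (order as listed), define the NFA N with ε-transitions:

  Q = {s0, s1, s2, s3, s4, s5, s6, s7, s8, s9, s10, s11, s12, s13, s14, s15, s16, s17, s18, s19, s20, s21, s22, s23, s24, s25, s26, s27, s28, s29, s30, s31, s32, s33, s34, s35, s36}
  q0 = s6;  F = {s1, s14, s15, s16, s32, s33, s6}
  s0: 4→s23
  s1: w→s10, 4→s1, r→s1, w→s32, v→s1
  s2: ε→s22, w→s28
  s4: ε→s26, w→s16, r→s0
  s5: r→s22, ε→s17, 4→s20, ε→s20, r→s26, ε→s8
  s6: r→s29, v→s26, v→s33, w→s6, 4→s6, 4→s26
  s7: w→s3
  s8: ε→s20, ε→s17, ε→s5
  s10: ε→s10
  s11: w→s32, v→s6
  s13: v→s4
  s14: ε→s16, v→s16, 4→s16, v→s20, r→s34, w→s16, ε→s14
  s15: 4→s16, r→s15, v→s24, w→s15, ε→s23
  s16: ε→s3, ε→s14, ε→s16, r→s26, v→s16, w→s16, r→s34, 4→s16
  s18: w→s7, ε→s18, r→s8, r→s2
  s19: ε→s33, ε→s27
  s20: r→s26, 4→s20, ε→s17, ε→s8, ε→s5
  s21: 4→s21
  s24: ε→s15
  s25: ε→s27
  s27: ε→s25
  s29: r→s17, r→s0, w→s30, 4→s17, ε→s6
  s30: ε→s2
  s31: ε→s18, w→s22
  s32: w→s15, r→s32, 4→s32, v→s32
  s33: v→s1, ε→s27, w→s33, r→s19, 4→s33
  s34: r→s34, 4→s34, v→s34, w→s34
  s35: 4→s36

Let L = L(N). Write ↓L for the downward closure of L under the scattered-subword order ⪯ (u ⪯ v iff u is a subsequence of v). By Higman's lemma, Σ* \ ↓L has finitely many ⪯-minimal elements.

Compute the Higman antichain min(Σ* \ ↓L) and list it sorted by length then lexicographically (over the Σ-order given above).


|Q|=37, |F|=7, |δ|=88 (28 ε).
min D↑ (7 st, q0=0, F={6}): 0:r→0,v→1,w→0,4→0 1:r→1,v→2,w→1,4→1 2:r→2,v→2,w→3,4→2 3:r→3,v→3,w→4,4→3 4:r→4,v→4,w→4,4→5 5:r→6,v→5,w→5,4→5 6:r→6,v→6,w→6,4→6.
'vvww4r': run [26, 20, 16, 15, 13, 10, 3] end={s22,s26,s34} rej; 6/6 single-dels accept.
1 words, ⪯-incomp.

min(Σ*\↓L) = [vvww4r].


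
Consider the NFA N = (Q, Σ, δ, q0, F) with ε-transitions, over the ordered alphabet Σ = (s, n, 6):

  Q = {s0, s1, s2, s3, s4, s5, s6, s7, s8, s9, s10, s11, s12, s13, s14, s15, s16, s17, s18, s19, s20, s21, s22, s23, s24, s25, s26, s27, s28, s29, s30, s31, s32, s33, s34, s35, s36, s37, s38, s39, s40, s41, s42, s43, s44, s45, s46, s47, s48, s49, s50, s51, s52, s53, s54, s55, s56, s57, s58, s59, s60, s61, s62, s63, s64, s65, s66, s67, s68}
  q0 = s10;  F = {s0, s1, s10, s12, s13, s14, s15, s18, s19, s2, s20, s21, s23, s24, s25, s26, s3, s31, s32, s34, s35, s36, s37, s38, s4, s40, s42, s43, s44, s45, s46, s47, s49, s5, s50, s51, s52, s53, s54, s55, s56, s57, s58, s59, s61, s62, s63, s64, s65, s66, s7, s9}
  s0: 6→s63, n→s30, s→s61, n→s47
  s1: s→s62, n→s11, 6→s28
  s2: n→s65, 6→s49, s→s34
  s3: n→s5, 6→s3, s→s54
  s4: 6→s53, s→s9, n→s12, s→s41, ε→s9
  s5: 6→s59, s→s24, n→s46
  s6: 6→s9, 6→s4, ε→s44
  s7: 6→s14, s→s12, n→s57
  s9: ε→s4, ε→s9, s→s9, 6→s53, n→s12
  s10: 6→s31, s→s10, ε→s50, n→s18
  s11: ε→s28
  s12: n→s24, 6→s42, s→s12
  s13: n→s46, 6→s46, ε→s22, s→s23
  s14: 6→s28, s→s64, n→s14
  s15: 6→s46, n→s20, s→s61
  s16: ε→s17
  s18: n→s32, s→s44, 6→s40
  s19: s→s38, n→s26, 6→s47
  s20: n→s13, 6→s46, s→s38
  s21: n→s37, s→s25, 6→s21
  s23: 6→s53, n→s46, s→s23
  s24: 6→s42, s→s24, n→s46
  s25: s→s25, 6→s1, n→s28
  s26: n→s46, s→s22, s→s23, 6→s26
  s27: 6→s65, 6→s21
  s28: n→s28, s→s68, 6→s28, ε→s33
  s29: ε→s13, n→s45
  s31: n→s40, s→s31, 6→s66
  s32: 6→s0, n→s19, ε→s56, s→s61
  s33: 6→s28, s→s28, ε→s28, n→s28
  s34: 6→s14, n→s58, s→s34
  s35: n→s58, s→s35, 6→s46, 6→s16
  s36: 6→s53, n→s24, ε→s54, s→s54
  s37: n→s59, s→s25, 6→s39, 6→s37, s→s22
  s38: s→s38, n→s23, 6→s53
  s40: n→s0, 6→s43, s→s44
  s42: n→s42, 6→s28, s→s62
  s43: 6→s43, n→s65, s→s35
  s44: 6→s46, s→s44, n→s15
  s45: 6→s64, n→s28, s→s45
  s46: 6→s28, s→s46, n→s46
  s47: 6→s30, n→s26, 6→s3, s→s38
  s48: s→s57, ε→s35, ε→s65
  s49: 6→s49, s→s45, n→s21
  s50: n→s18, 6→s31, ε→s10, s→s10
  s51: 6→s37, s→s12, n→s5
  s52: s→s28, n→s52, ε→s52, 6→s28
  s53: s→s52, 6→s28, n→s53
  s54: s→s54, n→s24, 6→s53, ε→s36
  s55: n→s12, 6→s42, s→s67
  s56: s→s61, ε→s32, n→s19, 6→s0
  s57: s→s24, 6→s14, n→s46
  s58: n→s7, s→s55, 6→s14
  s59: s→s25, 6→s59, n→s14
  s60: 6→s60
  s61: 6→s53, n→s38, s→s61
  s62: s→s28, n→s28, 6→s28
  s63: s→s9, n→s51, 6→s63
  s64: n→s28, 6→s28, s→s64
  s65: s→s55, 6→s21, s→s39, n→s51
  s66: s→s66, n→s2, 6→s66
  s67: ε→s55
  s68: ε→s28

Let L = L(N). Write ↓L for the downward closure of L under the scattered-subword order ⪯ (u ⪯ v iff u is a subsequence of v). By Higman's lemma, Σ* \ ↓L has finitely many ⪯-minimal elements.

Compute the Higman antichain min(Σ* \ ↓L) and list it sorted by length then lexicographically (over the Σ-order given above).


min(Σ*\↓L) = [ns66, nns6ss, nnnnn6, 66n6sn].

|Q|=69, |F|=52, |δ|=198 (21 ε).
min D↑ (49 st, q0=0, F={15}): 0:s→0,n→1,6→2 1:s→3,n→4,6→5 2:s→2,n→5,6→6 3:s→3,n→7,6→8 4:s→9,n→10,6→11 5:s→3,n→11,6→12 6:s→6,n→13,6→6 7:s→9,n→14,6→8 8:s→8,n→8,6→15 9:s→9,n→16,6→17 10:s→16,n→18,6→19 11:s→9,n→19,6→20 12:s→21,n→22,6→12 13:s→23,n→22,6→24 14:s→16,n→25,6→8 15:s→15,n→15,6→15 16:s→16,n→26,6→17 17:s→27,n→17,6→15 18:s→26,n→8,6→18 19:s→16,n→18,6→28 20:s→29,n→30,6→20 21:s→21,n→31,6→8 22:s→32,n→30,6→33 23:s→23,n→31,6→34 24:s→35,n→33,6→24 25:s→26,n→8,6→8 26:s→26,n→8,6→17 27:s→15,n→27,6→15 28:s→36,n→37,6→28 29:s→29,n→38,6→17 30:s→38,n→37,6→39 31:s→32,n→40,6→34 32:s→32,n→38,6→41 33:s→42,n→39,6→33 34:s→43,n→34,6→15 35:s→35,n→15,6→43 36:s→36,n→44,6→17 37:s→44,n→8,6→45 38:s→38,n→44,6→41 39:s→42,n→45,6→39 40:s→38,n→46,6→34 41:s→47,n→41,6→15 42:s→42,n→15,6→48 43:s→43,n→15,6→15 44:s→44,n→8,6→41 45:s→42,n→34,6→45 46:s→44,n→8,6→34 47:s→15,n→15,6→15 48:s→47,n→15,6→15 [Hopcroft].
'ns66': N↓-sim [63, 59, 39, 14, 3] end={s28,s33,s68} ∉↓L; 4/4 single-dels accept.
'nns6ss': run [63, 59, 48, 26, 9, 5, 3] end={s28,s33,s68} — reject; 6/6 single-dels accept.
'nnnnn6': |S_i|=[63, 59, 48, 34, 21, 11, 3] end={s28,s33,s68} rej; 6/6 single-dels accept.
'66n6sn': N↓-sim [63, 57, 47, 32, 17, 10, 4] end={s11,s28,s33,s68} ∉↓L; 6/6 deletions ∈↓L.
4 words, ⪯-incomp.
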